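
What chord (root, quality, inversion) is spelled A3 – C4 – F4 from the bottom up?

F major, first inversion

The distinct note names are A, C, F. Stacked in thirds they read F–A–C, which is a major triad on F.
With the third (A) in the bass, the chord is in first inversion (figured bass 6).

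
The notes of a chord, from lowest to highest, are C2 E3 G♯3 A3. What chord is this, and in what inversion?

A minor-major seventh, first inversion

The distinct note names are C, E, G#, A. Stacked in thirds they read A–C–E–G#, which is a minor-major seventh chord on A.
The lowest note is C, the third of the chord, so this is first inversion (figured bass 6/5).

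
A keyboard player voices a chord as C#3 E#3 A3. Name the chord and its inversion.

A augmented, first inversion

Reducing to letter names: C#, E#, A. These stack in thirds as A–C#–E# — an A augmented triad.
With the third (C#) in the bass, the chord is in first inversion (figured bass 6).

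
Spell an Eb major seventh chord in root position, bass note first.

Eb, G, Bb, D

The chord tones are Eb–G–Bb–D. With the root (Eb) lowest for root position: Eb, G, Bb, D.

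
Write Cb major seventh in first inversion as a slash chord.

First inversion of Cb major seventh has the third (Eb) in the bass. As a slash chord: Cbmaj7/Eb.

Cbmaj7/Eb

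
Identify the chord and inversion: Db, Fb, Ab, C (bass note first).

Db minor-major seventh, root position

The distinct note names are Db, Fb, Ab, C. Stacked in thirds they read Db–Fb–Ab–C, which is a minor-major seventh chord on Db.
The lowest note is Db, the root of the chord, so this is root position (figured bass 7).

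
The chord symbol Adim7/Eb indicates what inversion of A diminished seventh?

second inversion

Adim7/Eb means A diminished seventh with Eb in the bass. Eb is the fifth of A diminished seventh (A–C–Eb–Gb), so this is second inversion.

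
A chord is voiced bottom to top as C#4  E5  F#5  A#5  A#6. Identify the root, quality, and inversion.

F# dominant seventh, second inversion

The pitch classes C#, E, F#, A# arrange in thirds as F#–A#–C#–E: an F# dominant seventh chord.
C# is the fifth of F# dominant seventh; fifth in the bass means second inversion (figured bass 4/3).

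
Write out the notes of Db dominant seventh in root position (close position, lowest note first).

Db, F, Ab, Cb

The chord tones are Db–F–Ab–Cb. With the root (Db) lowest for root position: Db, F, Ab, Cb.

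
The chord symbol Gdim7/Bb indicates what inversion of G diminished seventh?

first inversion

Gdim7/Bb means G diminished seventh with Bb in the bass. Bb is the third of G diminished seventh (G–Bb–Db–Fb), so this is first inversion.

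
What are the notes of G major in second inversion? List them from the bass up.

D, G, B

The chord tones are G–B–D. With the fifth (D) lowest for second inversion: D, G, B.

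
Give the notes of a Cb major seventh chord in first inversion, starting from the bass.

Cb major seventh is Cb–Eb–Gb–Bb. First inversion puts the third (Eb) in the bass, with the remaining tones above: Eb, Gb, Bb, Cb.

Eb, Gb, Bb, Cb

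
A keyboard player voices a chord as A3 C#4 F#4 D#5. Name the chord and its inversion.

The pitch classes A, C#, F#, D# arrange in thirds as D#–F#–A–C#: a D# half-diminished seventh chord.
With the fifth (A) in the bass, the chord is in second inversion (figured bass 4/3).

D# half-diminished seventh, second inversion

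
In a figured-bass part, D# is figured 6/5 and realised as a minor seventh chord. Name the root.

B#

The figures 6/5 mean the third of the chord is in the bass. If D# is the third of a minor seventh chord, the root is B# (chord tones B#–D#–F##–A#).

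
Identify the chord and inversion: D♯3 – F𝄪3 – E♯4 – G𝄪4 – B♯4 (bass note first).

Reducing to letter names: D#, F##, E#, G##, B#. These stack in thirds as E#–G##–B#–D#–F## — an E# dominant ninth chord.
With the seventh (D#) in the bass, the chord is in third inversion.

E# dominant ninth, third inversion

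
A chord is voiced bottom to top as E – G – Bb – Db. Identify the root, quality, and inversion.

E diminished seventh, root position

The distinct note names are E, G, Bb, Db. Stacked in thirds they read E–G–Bb–Db, which is a diminished seventh chord on E.
E is the root of E diminished seventh; root in the bass means root position (figured bass 7).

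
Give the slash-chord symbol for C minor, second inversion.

Second inversion of C minor has the fifth (G) in the bass. As a slash chord: Cm/G.

Cm/G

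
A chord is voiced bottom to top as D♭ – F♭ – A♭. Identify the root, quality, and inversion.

Db minor, root position

Reducing to letter names: Db, Fb, Ab. These stack in thirds as Db–Fb–Ab — a Db minor triad.
The lowest note is Db, the root of the chord, so this is root position (figured bass 5/3).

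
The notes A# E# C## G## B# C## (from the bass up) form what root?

A#, E#, C##, G##, B# are the tones of an A# major ninth chord (A#–C##–E#–G##–B#), making A# the root.

A#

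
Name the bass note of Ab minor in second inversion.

The fifth of Ab minor (Ab–Cb–Eb) is Eb; that is the bass in second inversion.

Eb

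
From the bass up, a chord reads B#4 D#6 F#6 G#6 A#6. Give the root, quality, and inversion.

G# dominant ninth, first inversion

The distinct note names are B#, D#, F#, G#, A#. Stacked in thirds they read G#–B#–D#–F#–A#, which is a dominant ninth chord on G#.
With the third (B#) in the bass, the chord is in first inversion.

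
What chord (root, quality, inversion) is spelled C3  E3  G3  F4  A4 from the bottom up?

F major ninth, second inversion

Reducing to letter names: C, E, G, F, A. These stack in thirds as F–A–C–E–G — an F major ninth chord.
With the fifth (C) in the bass, the chord is in second inversion.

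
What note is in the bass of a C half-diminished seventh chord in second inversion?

Gb

In second inversion the fifth is lowest. For C half-diminished seventh (C–Eb–Gb–Bb) that is Gb.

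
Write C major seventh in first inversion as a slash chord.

Cmaj7/E

First inversion of C major seventh has the third (E) in the bass. As a slash chord: Cmaj7/E.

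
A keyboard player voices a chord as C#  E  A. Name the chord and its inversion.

A major, first inversion

Reducing to letter names: C#, E, A. These stack in thirds as A–C#–E — an A major triad.
C# is the third of A major; third in the bass means first inversion (figured bass 6).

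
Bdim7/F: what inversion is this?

second inversion

Bdim7/F means B diminished seventh with F in the bass. F is the fifth of B diminished seventh (B–D–F–Ab), so this is second inversion.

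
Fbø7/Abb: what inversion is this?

Fbø7/Abb means Fb half-diminished seventh with Abb in the bass. Abb is the third of Fb half-diminished seventh (Fb–Abb–Cbb–Ebb), so this is first inversion.

first inversion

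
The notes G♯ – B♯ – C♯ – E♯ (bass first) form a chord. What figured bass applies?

The notes G#, B#, C#, E# stack in thirds as C#–E#–G#–B# — a C# major seventh chord. The bass G# is the fifth, so this is second inversion: figured 4/3.

4/3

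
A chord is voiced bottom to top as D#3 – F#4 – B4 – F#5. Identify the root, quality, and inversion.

Reducing to letter names: D#, F#, B. These stack in thirds as B–D#–F# — a B major triad.
The lowest note is D#, the third of the chord, so this is first inversion (figured bass 6).

B major, first inversion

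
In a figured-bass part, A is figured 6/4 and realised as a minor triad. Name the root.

The figures 6/4 mean the fifth of the chord is in the bass. If A is the fifth of a minor triad, the root is D (chord tones D–F–A).

D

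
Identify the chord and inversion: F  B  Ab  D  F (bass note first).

Reducing to letter names: F, B, Ab, D. These stack in thirds as B–D–F–Ab — a B diminished seventh chord.
With the fifth (F) in the bass, the chord is in second inversion (figured bass 4/3).

B diminished seventh, second inversion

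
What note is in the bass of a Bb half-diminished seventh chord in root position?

Bb half-diminished seventh is Bb–Db–Fb–Ab. Root position places the root in the bass: Bb.

Bb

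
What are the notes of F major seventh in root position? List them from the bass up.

F, A, C, E

Spelling F major seventh: F–A–C–E. In root position the root is bass, giving F, A, C, E from the bottom.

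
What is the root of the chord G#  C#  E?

C#

G#, C#, E are the tones of a C# minor triad (C#–E–G#), making C# the root.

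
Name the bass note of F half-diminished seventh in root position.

F half-diminished seventh is F–Ab–Cb–Eb. Root position places the root in the bass: F.

F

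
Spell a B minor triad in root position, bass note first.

The chord tones are B–D–F#. With the root (B) lowest for root position: B, D, F#.

B, D, F#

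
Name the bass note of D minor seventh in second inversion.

D minor seventh is D–F–A–C. Second inversion places the fifth in the bass: A.

A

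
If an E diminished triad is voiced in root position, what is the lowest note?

E

E diminished is E–G–Bb. Root position places the root in the bass: E.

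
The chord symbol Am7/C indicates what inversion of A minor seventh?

first inversion

Am7/C means A minor seventh with C in the bass. C is the third of A minor seventh (A–C–E–G), so this is first inversion.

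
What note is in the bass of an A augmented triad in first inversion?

In first inversion the third is lowest. For A augmented (A–C#–E#) that is C#.

C#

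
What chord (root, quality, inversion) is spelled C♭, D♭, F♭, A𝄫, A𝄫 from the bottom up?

Db half-diminished seventh, third inversion

The distinct note names are Cb, Db, Fb, Abb. Stacked in thirds they read Db–Fb–Abb–Cb, which is a half-diminished seventh chord on Db.
With the seventh (Cb) in the bass, the chord is in third inversion (figured bass 4/2).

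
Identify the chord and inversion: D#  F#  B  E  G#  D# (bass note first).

E major ninth, third inversion

The pitch classes D#, F#, B, E, G# arrange in thirds as E–G#–B–D#–F#: an E major ninth chord.
The lowest note is D#, the seventh of the chord, so this is third inversion.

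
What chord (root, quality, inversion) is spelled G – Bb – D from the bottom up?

The distinct note names are G, Bb, D. Stacked in thirds they read G–Bb–D, which is a minor triad on G.
With the root (G) in the bass, the chord is in root position (figured bass 5/3).

G minor, root position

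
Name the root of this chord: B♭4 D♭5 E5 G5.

The distinct letter names are Bb, Db, E, G. Arranged as a stack of thirds they read E–G–Bb–Db, so E is the root (an E diminished seventh chord).

E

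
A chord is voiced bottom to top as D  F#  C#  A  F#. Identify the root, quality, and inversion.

The distinct note names are D, F#, C#, A. Stacked in thirds they read D–F#–A–C#, which is a major seventh chord on D.
The lowest note is D, the root of the chord, so this is root position (figured bass 7).

D major seventh, root position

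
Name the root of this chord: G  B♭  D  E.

Reordering G, Bb, D, E into stacked thirds gives E–G–Bb–D; the bottom of that stack, E, is the root.

E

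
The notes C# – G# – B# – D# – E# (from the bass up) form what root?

C#

The distinct letter names are C#, G#, B#, D#, E#. Arranged as a stack of thirds they read C#–E#–G#–B#–D#, so C# is the root (a C# major ninth chord).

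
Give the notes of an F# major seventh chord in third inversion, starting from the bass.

E#, F#, A#, C#

Spelling F# major seventh: F#–A#–C#–E#. In third inversion the seventh is bass, giving E#, F#, A#, C# from the bottom.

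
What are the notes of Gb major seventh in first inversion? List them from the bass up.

Spelling Gb major seventh: Gb–Bb–Db–F. In first inversion the third is bass, giving Bb, Db, F, Gb from the bottom.

Bb, Db, F, Gb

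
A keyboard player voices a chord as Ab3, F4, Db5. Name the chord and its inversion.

Db major, second inversion

The pitch classes Ab, F, Db arrange in thirds as Db–F–Ab: a Db major triad.
With the fifth (Ab) in the bass, the chord is in second inversion (figured bass 6/4).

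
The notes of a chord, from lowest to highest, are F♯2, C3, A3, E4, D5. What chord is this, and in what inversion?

The distinct note names are F#, C, A, E, D. Stacked in thirds they read D–F#–A–C–E, which is a dominant ninth chord on D.
The lowest note is F#, the third of the chord, so this is first inversion.

D dominant ninth, first inversion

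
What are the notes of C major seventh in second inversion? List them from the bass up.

G, B, C, E

The chord tones are C–E–G–B. With the fifth (G) lowest for second inversion: G, B, C, E.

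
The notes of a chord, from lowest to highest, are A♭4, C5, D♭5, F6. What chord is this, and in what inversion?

The pitch classes Ab, C, Db, F arrange in thirds as Db–F–Ab–C: a Db major seventh chord.
The lowest note is Ab, the fifth of the chord, so this is second inversion (figured bass 4/3).

Db major seventh, second inversion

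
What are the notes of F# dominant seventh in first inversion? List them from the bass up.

The chord tones are F#–A#–C#–E. With the third (A#) lowest for first inversion: A#, C#, E, F#.

A#, C#, E, F#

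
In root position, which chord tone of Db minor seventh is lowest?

Db

Db minor seventh is Db–Fb–Ab–Cb. Root position places the root in the bass: Db.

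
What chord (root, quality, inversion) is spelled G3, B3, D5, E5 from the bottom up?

Reducing to letter names: G, B, D, E. These stack in thirds as E–G–B–D — an E minor seventh chord.
The lowest note is G, the third of the chord, so this is first inversion (figured bass 6/5).

E minor seventh, first inversion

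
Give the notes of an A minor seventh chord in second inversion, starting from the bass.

E, G, A, C

Spelling A minor seventh: A–C–E–G. In second inversion the fifth is bass, giving E, G, A, C from the bottom.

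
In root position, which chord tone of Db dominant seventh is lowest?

Db dominant seventh is Db–F–Ab–Cb. Root position places the root in the bass: Db.

Db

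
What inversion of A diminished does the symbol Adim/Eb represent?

second inversion

Adim/Eb means A diminished with Eb in the bass. Eb is the fifth of A diminished (A–C–Eb), so this is second inversion.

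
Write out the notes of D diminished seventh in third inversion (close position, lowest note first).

The chord tones are D–F–Ab–Cb. With the seventh (Cb) lowest for third inversion: Cb, D, F, Ab.

Cb, D, F, Ab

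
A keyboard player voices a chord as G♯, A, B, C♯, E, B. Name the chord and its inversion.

The distinct note names are G#, A, B, C#, E. Stacked in thirds they read A–C#–E–G#–B, which is a major ninth chord on A.
With the seventh (G#) in the bass, the chord is in third inversion.

A major ninth, third inversion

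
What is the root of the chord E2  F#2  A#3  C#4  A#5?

F#

E, F#, A#, C# are the tones of an F# dominant seventh chord (F#–A#–C#–E), making F# the root.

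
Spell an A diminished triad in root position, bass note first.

Spelling A diminished: A–C–Eb. In root position the root is bass, giving A, C, Eb from the bottom.

A, C, Eb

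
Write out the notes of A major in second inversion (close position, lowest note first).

E, A, C#

A major is A–C#–E. Second inversion puts the fifth (E) in the bass, with the remaining tones above: E, A, C#.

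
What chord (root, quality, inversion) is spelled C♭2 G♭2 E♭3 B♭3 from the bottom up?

Cb major seventh, root position

Reducing to letter names: Cb, Gb, Eb, Bb. These stack in thirds as Cb–Eb–Gb–Bb — a Cb major seventh chord.
The lowest note is Cb, the root of the chord, so this is root position (figured bass 7).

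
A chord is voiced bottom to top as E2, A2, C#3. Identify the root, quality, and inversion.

A major, second inversion

The pitch classes E, A, C# arrange in thirds as A–C#–E: an A major triad.
The lowest note is E, the fifth of the chord, so this is second inversion (figured bass 6/4).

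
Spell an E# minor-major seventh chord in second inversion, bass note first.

B#, D##, E#, G#

E# minor-major seventh is E#–G#–B#–D##. Second inversion puts the fifth (B#) in the bass, with the remaining tones above: B#, D##, E#, G#.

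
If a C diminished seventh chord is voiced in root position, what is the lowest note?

C

C diminished seventh is C–Eb–Gb–Bbb. Root position places the root in the bass: C.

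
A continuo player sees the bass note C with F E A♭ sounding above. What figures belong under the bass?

The notes C, F, E, Ab stack in thirds as F–Ab–C–E — an F minor-major seventh chord. The bass C is the fifth, so this is second inversion: figured 4/3.

4/3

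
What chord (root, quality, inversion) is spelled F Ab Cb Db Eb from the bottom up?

The distinct note names are F, Ab, Cb, Db, Eb. Stacked in thirds they read Db–F–Ab–Cb–Eb, which is a dominant ninth chord on Db.
The lowest note is F, the third of the chord, so this is first inversion.

Db dominant ninth, first inversion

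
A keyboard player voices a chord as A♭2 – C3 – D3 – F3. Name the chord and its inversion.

D half-diminished seventh, second inversion

The distinct note names are Ab, C, D, F. Stacked in thirds they read D–F–Ab–C, which is a half-diminished seventh chord on D.
The lowest note is Ab, the fifth of the chord, so this is second inversion (figured bass 4/3).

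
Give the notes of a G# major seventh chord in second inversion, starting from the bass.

D#, F##, G#, B#

The chord tones are G#–B#–D#–F##. With the fifth (D#) lowest for second inversion: D#, F##, G#, B#.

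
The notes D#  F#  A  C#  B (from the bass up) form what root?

B

Reordering D#, F#, A, C#, B into stacked thirds gives B–D#–F#–A–C#; the bottom of that stack, B, is the root.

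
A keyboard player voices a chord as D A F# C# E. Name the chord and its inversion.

The distinct note names are D, A, F#, C#, E. Stacked in thirds they read D–F#–A–C#–E, which is a major ninth chord on D.
The lowest note is D, the root of the chord, so this is root position.

D major ninth, root position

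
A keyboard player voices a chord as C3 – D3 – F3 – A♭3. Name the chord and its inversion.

D half-diminished seventh, third inversion

Reducing to letter names: C, D, F, Ab. These stack in thirds as D–F–Ab–C — a D half-diminished seventh chord.
The lowest note is C, the seventh of the chord, so this is third inversion (figured bass 4/2).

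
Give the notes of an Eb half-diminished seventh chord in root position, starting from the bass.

The chord tones are Eb–Gb–Bbb–Db. With the root (Eb) lowest for root position: Eb, Gb, Bbb, Db.

Eb, Gb, Bbb, Db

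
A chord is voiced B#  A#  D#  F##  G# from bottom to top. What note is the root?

Reordering B#, A#, D#, F##, G# into stacked thirds gives G#–B#–D#–F##–A#; the bottom of that stack, G#, is the root.

G#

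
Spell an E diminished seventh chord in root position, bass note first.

Spelling E diminished seventh: E–G–Bb–Db. In root position the root is bass, giving E, G, Bb, Db from the bottom.

E, G, Bb, Db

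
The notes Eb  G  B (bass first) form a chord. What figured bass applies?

5/3

The notes Eb, G, B stack in thirds as Eb–G–B — an Eb augmented triad. The bass Eb is the root, so this is root position: figured 5/3.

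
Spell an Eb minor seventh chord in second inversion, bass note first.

The chord tones are Eb–Gb–Bb–Db. With the fifth (Bb) lowest for second inversion: Bb, Db, Eb, Gb.

Bb, Db, Eb, Gb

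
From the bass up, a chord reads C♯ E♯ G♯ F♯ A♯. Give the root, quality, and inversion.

F# major ninth, second inversion

The pitch classes C#, E#, G#, F#, A# arrange in thirds as F#–A#–C#–E#–G#: an F# major ninth chord.
With the fifth (C#) in the bass, the chord is in second inversion.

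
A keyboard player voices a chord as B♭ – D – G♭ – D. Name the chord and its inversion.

Gb augmented, first inversion

Reducing to letter names: Bb, D, Gb. These stack in thirds as Gb–Bb–D — a Gb augmented triad.
Bb is the third of Gb augmented; third in the bass means first inversion (figured bass 6).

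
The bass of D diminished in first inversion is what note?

F

D diminished is D–F–Ab. First inversion places the third in the bass: F.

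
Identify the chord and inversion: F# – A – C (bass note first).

The pitch classes F#, A, C arrange in thirds as F#–A–C: an F# diminished triad.
The lowest note is F#, the root of the chord, so this is root position (figured bass 5/3).

F# diminished, root position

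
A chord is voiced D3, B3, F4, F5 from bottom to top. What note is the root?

D, B, F are the tones of a B diminished triad (B–D–F), making B the root.

B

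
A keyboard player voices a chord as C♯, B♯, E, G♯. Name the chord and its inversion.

Reducing to letter names: C#, B#, E, G#. These stack in thirds as C#–E–G#–B# — a C# minor-major seventh chord.
With the root (C#) in the bass, the chord is in root position (figured bass 7).

C# minor-major seventh, root position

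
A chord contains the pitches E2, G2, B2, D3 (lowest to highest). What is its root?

E

Reordering E, G, B, D into stacked thirds gives E–G–B–D; the bottom of that stack, E, is the root.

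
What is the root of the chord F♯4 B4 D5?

B

Reordering F#, B, D into stacked thirds gives B–D–F#; the bottom of that stack, B, is the root.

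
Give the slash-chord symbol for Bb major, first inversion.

First inversion of Bb major has the third (D) in the bass. As a slash chord: Bbmaj/D.

Bbmaj/D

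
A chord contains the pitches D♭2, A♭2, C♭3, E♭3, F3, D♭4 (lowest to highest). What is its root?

Db

Db, Ab, Cb, Eb, F are the tones of a Db dominant ninth chord (Db–F–Ab–Cb–Eb), making Db the root.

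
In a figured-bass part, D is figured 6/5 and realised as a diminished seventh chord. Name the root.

B

The figures 6/5 mean the third of the chord is in the bass. If D is the third of a diminished seventh chord, the root is B (chord tones B–D–F–Ab).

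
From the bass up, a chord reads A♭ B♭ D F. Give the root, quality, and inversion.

The distinct note names are Ab, Bb, D, F. Stacked in thirds they read Bb–D–F–Ab, which is a dominant seventh chord on Bb.
The lowest note is Ab, the seventh of the chord, so this is third inversion (figured bass 4/2).

Bb dominant seventh, third inversion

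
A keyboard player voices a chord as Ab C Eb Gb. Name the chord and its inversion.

Reducing to letter names: Ab, C, Eb, Gb. These stack in thirds as Ab–C–Eb–Gb — an Ab dominant seventh chord.
With the root (Ab) in the bass, the chord is in root position (figured bass 7).

Ab dominant seventh, root position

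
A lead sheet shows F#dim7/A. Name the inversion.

first inversion

F#dim7/A means F# diminished seventh with A in the bass. A is the third of F# diminished seventh (F#–A–C–Eb), so this is first inversion.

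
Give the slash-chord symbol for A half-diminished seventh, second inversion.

Second inversion of A half-diminished seventh has the fifth (Eb) in the bass. As a slash chord: Aø7/Eb.

Aø7/Eb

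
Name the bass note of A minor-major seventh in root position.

In root position the root is lowest. For A minor-major seventh (A–C–E–G#) that is A.

A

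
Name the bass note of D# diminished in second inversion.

A

In second inversion the fifth is lowest. For D# diminished (D#–F#–A) that is A.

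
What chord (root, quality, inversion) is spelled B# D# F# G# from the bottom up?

G# dominant seventh, first inversion

The distinct note names are B#, D#, F#, G#. Stacked in thirds they read G#–B#–D#–F#, which is a dominant seventh chord on G#.
B# is the third of G# dominant seventh; third in the bass means first inversion (figured bass 6/5).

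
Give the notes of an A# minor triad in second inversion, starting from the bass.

A# minor is A#–C#–E#. Second inversion puts the fifth (E#) in the bass, with the remaining tones above: E#, A#, C#.

E#, A#, C#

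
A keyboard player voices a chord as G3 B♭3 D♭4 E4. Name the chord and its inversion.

The distinct note names are G, Bb, Db, E. Stacked in thirds they read E–G–Bb–Db, which is a diminished seventh chord on E.
The lowest note is G, the third of the chord, so this is first inversion (figured bass 6/5).

E diminished seventh, first inversion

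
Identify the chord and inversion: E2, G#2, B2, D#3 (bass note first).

The pitch classes E, G#, B, D# arrange in thirds as E–G#–B–D#: an E major seventh chord.
With the root (E) in the bass, the chord is in root position (figured bass 7).

E major seventh, root position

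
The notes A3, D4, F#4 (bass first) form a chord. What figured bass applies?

The notes A, D, F# stack in thirds as D–F#–A — a D major triad. The bass A is the fifth, so this is second inversion: figured 6/4.

6/4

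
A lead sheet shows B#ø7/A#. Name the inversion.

B#ø7/A# means B# half-diminished seventh with A# in the bass. A# is the seventh of B# half-diminished seventh (B#–D#–F#–A#), so this is third inversion.

third inversion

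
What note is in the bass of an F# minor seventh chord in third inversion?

E

F# minor seventh is F#–A–C#–E. Third inversion places the seventh in the bass: E.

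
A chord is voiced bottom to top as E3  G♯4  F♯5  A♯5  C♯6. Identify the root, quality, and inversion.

The distinct note names are E, G#, F#, A#, C#. Stacked in thirds they read F#–A#–C#–E–G#, which is a dominant ninth chord on F#.
E is the seventh of F# dominant ninth; seventh in the bass means third inversion.

F# dominant ninth, third inversion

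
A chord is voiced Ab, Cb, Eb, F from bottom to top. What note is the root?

Ab, Cb, Eb, F are the tones of an F half-diminished seventh chord (F–Ab–Cb–Eb), making F the root.

F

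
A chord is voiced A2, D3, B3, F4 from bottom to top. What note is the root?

A, D, B, F are the tones of a B half-diminished seventh chord (B–D–F–A), making B the root.

B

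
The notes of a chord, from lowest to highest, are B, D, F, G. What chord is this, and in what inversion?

The pitch classes B, D, F, G arrange in thirds as G–B–D–F: a G dominant seventh chord.
With the third (B) in the bass, the chord is in first inversion (figured bass 6/5).

G dominant seventh, first inversion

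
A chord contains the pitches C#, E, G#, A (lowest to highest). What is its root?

The distinct letter names are C#, E, G#, A. Arranged as a stack of thirds they read A–C#–E–G#, so A is the root (an A major seventh chord).

A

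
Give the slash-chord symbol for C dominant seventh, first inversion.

First inversion of C dominant seventh has the third (E) in the bass. As a slash chord: C7/E.

C7/E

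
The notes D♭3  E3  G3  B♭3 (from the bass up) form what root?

Db, E, G, Bb are the tones of an E diminished seventh chord (E–G–Bb–Db), making E the root.

E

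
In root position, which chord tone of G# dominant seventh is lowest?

The root of G# dominant seventh (G#–B#–D#–F#) is G#; that is the bass in root position.

G#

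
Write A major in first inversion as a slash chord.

A/C#

First inversion of A major has the third (C#) in the bass. As a slash chord: A/C#.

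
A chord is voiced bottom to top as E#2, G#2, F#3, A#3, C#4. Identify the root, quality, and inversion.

The distinct note names are E#, G#, F#, A#, C#. Stacked in thirds they read F#–A#–C#–E#–G#, which is a major ninth chord on F#.
E# is the seventh of F# major ninth; seventh in the bass means third inversion.

F# major ninth, third inversion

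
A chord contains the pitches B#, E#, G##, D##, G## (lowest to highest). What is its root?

E#

Reordering B#, E#, G##, D## into stacked thirds gives E#–G##–B#–D##; the bottom of that stack, E#, is the root.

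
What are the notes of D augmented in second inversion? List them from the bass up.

The chord tones are D–F#–A#. With the fifth (A#) lowest for second inversion: A#, D, F#.

A#, D, F#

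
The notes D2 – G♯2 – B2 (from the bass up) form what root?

G#

Reordering D, G#, B into stacked thirds gives G#–B–D; the bottom of that stack, G#, is the root.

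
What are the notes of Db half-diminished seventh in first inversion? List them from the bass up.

Fb, Abb, Cb, Db

Spelling Db half-diminished seventh: Db–Fb–Abb–Cb. In first inversion the third is bass, giving Fb, Abb, Cb, Db from the bottom.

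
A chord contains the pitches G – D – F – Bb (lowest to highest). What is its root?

G

G, D, F, Bb are the tones of a G minor seventh chord (G–Bb–D–F), making G the root.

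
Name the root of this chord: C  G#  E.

C

The distinct letter names are C, G#, E. Arranged as a stack of thirds they read C–E–G#, so C is the root (a C augmented triad).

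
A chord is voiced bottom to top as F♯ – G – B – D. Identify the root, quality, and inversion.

G major seventh, third inversion

Reducing to letter names: F#, G, B, D. These stack in thirds as G–B–D–F# — a G major seventh chord.
With the seventh (F#) in the bass, the chord is in third inversion (figured bass 4/2).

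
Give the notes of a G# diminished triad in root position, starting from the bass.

The chord tones are G#–B–D. With the root (G#) lowest for root position: G#, B, D.

G#, B, D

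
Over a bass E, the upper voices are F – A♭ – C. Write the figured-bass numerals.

4/2

The notes E, F, Ab, C stack in thirds as F–Ab–C–E — an F minor-major seventh chord. The bass E is the seventh, so this is third inversion: figured 4/2.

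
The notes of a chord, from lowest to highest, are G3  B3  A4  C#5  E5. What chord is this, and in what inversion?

Reducing to letter names: G, B, A, C#, E. These stack in thirds as A–C#–E–G–B — an A dominant ninth chord.
The lowest note is G, the seventh of the chord, so this is third inversion.

A dominant ninth, third inversion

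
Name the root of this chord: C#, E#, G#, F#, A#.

F#

The distinct letter names are C#, E#, G#, F#, A#. Arranged as a stack of thirds they read F#–A#–C#–E#–G#, so F# is the root (an F# major ninth chord).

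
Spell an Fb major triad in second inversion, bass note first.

Cb, Fb, Ab

Fb major is Fb–Ab–Cb. Second inversion puts the fifth (Cb) in the bass, with the remaining tones above: Cb, Fb, Ab.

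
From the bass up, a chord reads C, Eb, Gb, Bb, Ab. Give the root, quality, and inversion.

Ab dominant ninth, first inversion

The pitch classes C, Eb, Gb, Bb, Ab arrange in thirds as Ab–C–Eb–Gb–Bb: an Ab dominant ninth chord.
The lowest note is C, the third of the chord, so this is first inversion.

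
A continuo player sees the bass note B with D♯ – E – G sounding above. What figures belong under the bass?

4/3

The notes B, D#, E, G stack in thirds as E–G–B–D# — an E minor-major seventh chord. The bass B is the fifth, so this is second inversion: figured 4/3.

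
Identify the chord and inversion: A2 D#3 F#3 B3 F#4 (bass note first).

B dominant seventh, third inversion

The pitch classes A, D#, F#, B arrange in thirds as B–D#–F#–A: a B dominant seventh chord.
The lowest note is A, the seventh of the chord, so this is third inversion (figured bass 4/2).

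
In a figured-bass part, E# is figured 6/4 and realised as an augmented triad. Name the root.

The figures 6/4 mean the fifth of the chord is in the bass. If E# is the fifth of an augmented triad, the root is A (chord tones A–C#–E#).

A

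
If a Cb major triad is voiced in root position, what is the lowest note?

In root position the root is lowest. For Cb major (Cb–Eb–Gb) that is Cb.

Cb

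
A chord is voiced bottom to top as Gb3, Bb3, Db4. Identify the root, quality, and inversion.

The distinct note names are Gb, Bb, Db. Stacked in thirds they read Gb–Bb–Db, which is a major triad on Gb.
Gb is the root of Gb major; root in the bass means root position (figured bass 5/3).

Gb major, root position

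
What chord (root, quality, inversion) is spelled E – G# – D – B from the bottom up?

Reducing to letter names: E, G#, D, B. These stack in thirds as E–G#–B–D — an E dominant seventh chord.
The lowest note is E, the root of the chord, so this is root position (figured bass 7).

E dominant seventh, root position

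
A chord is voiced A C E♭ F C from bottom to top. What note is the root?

F

Reordering A, C, Eb, F into stacked thirds gives F–A–C–Eb; the bottom of that stack, F, is the root.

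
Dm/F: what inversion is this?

first inversion

Dm/F means D minor with F in the bass. F is the third of D minor (D–F–A), so this is first inversion.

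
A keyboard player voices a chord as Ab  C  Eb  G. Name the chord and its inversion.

Ab major seventh, root position

The distinct note names are Ab, C, Eb, G. Stacked in thirds they read Ab–C–Eb–G, which is a major seventh chord on Ab.
With the root (Ab) in the bass, the chord is in root position (figured bass 7).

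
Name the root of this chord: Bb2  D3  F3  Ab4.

Reordering Bb, D, F, Ab into stacked thirds gives Bb–D–F–Ab; the bottom of that stack, Bb, is the root.

Bb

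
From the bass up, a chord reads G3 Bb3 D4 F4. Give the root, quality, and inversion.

Reducing to letter names: G, Bb, D, F. These stack in thirds as G–Bb–D–F — a G minor seventh chord.
G is the root of G minor seventh; root in the bass means root position (figured bass 7).

G minor seventh, root position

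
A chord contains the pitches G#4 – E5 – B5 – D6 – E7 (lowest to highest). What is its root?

Reordering G#, E, B, D into stacked thirds gives E–G#–B–D; the bottom of that stack, E, is the root.

E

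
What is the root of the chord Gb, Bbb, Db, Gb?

Gb

Gb, Bbb, Db are the tones of a Gb minor triad (Gb–Bbb–Db), making Gb the root.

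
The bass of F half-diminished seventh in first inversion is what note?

The third of F half-diminished seventh (F–Ab–Cb–Eb) is Ab; that is the bass in first inversion.

Ab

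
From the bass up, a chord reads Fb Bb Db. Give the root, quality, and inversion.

The pitch classes Fb, Bb, Db arrange in thirds as Bb–Db–Fb: a Bb diminished triad.
Fb is the fifth of Bb diminished; fifth in the bass means second inversion (figured bass 6/4).

Bb diminished, second inversion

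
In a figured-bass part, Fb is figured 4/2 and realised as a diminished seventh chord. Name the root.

The figures 4/2 mean the seventh of the chord is in the bass. If Fb is the seventh of a diminished seventh chord, the root is G (chord tones G–Bb–Db–Fb).

G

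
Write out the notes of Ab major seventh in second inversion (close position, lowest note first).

Spelling Ab major seventh: Ab–C–Eb–G. In second inversion the fifth is bass, giving Eb, G, Ab, C from the bottom.

Eb, G, Ab, C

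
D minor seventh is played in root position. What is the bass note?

D

In root position the root is lowest. For D minor seventh (D–F–A–C) that is D.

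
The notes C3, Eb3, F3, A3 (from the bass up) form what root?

Reordering C, Eb, F, A into stacked thirds gives F–A–C–Eb; the bottom of that stack, F, is the root.

F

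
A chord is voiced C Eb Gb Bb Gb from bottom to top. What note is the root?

C, Eb, Gb, Bb are the tones of a C half-diminished seventh chord (C–Eb–Gb–Bb), making C the root.

C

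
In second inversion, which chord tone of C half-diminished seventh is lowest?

Gb

C half-diminished seventh is C–Eb–Gb–Bb. Second inversion places the fifth in the bass: Gb.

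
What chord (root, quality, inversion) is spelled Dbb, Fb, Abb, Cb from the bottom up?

Dbb major seventh, root position

The pitch classes Dbb, Fb, Abb, Cb arrange in thirds as Dbb–Fb–Abb–Cb: a Dbb major seventh chord.
The lowest note is Dbb, the root of the chord, so this is root position (figured bass 7).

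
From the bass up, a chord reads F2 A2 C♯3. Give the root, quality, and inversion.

Reducing to letter names: F, A, C#. These stack in thirds as F–A–C# — an F augmented triad.
The lowest note is F, the root of the chord, so this is root position (figured bass 5/3).

F augmented, root position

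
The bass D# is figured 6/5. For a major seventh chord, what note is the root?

B

The figures 6/5 mean the third of the chord is in the bass. If D# is the third of a major seventh chord, the root is B (chord tones B–D#–F#–A#).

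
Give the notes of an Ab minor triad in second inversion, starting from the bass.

Spelling Ab minor: Ab–Cb–Eb. In second inversion the fifth is bass, giving Eb, Ab, Cb from the bottom.

Eb, Ab, Cb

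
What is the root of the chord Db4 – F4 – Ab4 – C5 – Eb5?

Db, F, Ab, C, Eb are the tones of a Db major ninth chord (Db–F–Ab–C–Eb), making Db the root.

Db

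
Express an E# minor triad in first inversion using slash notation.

E#m/G#

First inversion of E# minor has the third (G#) in the bass. As a slash chord: E#m/G#.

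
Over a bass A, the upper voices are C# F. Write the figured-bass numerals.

6

The notes A, C#, F stack in thirds as F–A–C# — an F augmented triad. The bass A is the third, so this is first inversion: figured 6.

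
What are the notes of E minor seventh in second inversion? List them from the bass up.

Spelling E minor seventh: E–G–B–D. In second inversion the fifth is bass, giving B, D, E, G from the bottom.

B, D, E, G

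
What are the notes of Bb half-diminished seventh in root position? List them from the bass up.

Bb, Db, Fb, Ab

Spelling Bb half-diminished seventh: Bb–Db–Fb–Ab. In root position the root is bass, giving Bb, Db, Fb, Ab from the bottom.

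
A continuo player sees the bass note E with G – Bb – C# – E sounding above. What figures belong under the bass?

6/5

The notes E, G, Bb, C# stack in thirds as C#–E–G–Bb — a C# diminished seventh chord. The bass E is the third, so this is first inversion: figured 6/5.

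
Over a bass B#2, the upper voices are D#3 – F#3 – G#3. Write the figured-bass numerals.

The notes B#, D#, F#, G# stack in thirds as G#–B#–D#–F# — a G# dominant seventh chord. The bass B# is the third, so this is first inversion: figured 6/5.

6/5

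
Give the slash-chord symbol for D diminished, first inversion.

First inversion of D diminished has the third (F) in the bass. As a slash chord: Ddim/F.

Ddim/F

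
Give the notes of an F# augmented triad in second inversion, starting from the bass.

Spelling F# augmented: F#–A#–C##. In second inversion the fifth is bass, giving C##, F#, A# from the bottom.

C##, F#, A#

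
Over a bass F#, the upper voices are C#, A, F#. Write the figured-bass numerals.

5/3

The notes F#, C#, A stack in thirds as F#–A–C# — an F# minor triad. The bass F# is the root, so this is root position: figured 5/3.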